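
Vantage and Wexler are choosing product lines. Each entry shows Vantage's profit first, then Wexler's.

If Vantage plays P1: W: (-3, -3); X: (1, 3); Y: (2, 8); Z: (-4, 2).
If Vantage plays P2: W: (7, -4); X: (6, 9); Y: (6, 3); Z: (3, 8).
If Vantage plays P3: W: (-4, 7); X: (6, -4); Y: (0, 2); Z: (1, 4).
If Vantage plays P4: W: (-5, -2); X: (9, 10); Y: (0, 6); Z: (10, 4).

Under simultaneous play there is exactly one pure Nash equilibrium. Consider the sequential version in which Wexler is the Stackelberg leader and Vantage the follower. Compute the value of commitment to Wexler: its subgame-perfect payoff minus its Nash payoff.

0

Vantage best-responds to each possible Wexler move:
- W: Vantage compares -3, 7, -4, -5 and picks P2; Wexler would get -4.
- X: Vantage compares 1, 6, 6, 9 and picks P4; Wexler would get 10.
- Y: Vantage compares 2, 6, 0, 0 and picks P2; Wexler would get 3.
- Z: Vantage compares -4, 3, 1, 10 and picks P4; Wexler would get 4.
Among -4, 10, 3, 4, the best is 10 at X. Subgame-perfect outcome: (P4, X) with payoffs (9, 10).
Under simultaneous play:
Vantage's best replies: W→P2; X→P4; Y→P2; Z→P4.
Wexler's best replies: P1→Y; P2→X; P3→W; P4→X.
The unique mutual best reply is (P4, X), giving (9, 10).
Wexler's commitment gain: 10 − 10 = 0.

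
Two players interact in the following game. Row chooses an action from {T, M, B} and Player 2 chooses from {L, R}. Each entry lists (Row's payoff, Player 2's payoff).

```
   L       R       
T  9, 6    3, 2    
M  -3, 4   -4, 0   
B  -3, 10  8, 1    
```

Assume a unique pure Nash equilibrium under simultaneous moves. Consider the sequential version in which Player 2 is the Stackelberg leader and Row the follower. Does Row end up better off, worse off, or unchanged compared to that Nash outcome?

unchanged

Backward induction with Player 2 moving first.
- L: BR = T, leader payoff 6.
- R: BR = B, leader payoff 1.
Among 6, 1, the best is 6 at L. Subgame-perfect outcome: (T, L) with payoffs (9, 6).
Under simultaneous play:
Row's best replies: L→T; R→B.
Player 2's best replies: T→L; M→L; B→L.
Only (T, L) has each player best-responding; Nash payoffs (9, 6).
Row earns 9 sequentially versus 9 at the Nash outcome: unchanged.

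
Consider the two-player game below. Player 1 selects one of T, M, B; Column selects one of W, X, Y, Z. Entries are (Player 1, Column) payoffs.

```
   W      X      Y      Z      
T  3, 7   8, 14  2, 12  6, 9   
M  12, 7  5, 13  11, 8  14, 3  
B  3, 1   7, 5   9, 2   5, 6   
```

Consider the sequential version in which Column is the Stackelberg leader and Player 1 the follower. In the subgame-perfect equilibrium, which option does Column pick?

X

Solve by backward induction (Column leads).
- W: Player 1 compares 3, 12, 3 and picks M; Column would get 7.
- X: Player 1 compares 8, 5, 7 and picks T; Column would get 14.
- Y: Player 1 compares 2, 11, 9 and picks M; Column would get 8.
- Z: Player 1 compares 6, 14, 5 and picks M; Column would get 3.
Maximizing over 7, 14, 8, 3, Column chooses X. Subgame-perfect outcome: (T, X) with payoffs (8, 14).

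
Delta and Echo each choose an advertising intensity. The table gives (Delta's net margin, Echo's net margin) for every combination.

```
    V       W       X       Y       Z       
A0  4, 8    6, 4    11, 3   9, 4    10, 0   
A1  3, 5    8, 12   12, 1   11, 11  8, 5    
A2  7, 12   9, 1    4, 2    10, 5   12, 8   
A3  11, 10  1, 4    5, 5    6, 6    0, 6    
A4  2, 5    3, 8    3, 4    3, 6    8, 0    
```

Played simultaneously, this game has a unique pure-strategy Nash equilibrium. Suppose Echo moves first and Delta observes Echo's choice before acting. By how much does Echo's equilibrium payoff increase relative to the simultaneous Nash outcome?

1

Work backward from Delta's decision.
- V → Delta plays A3 (best of 4, 3, 7, 11, 2); Echo gets 10.
- W → Delta plays A2 (best of 6, 8, 9, 1, 3); Echo gets 1.
- X → Delta plays A1 (best of 11, 12, 4, 5, 3); Echo gets 1.
- Y → Delta plays A1 (best of 9, 11, 10, 6, 3); Echo gets 11.
- Z → Delta plays A2 (best of 10, 8, 12, 0, 8); Echo gets 8.
Among 10, 1, 1, 11, 8, the best is 11 at Y. Subgame-perfect outcome: (A1, Y) with payoffs (11, 11).
Under simultaneous play:
Delta's best replies: V→A3; W→A2; X→A1; Y→A1; Z→A2.
Echo's best replies: A0→V; A1→W; A2→V; A3→V; A4→W.
The unique mutual best reply is (A3, V), giving (11, 10).
Echo's commitment gain: 11 − 10 = 1.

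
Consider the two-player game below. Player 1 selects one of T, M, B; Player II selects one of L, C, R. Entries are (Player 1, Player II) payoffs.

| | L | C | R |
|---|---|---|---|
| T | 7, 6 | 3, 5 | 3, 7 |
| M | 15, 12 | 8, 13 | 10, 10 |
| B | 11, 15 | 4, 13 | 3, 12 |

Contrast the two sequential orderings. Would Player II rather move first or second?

second

If Player 1 leads: Player II's best replies are T→R, M→C, B→L; Player 1's induced payoffs 3, 8, 11; outcome (B, L), payoffs (11, 15).
If Player II leads: Player 1's best replies are L→M, C→M, R→M; Player II's induced payoffs 12, 13, 10; outcome (M, C), payoffs (8, 13).
Player II gets 13 moving first and 15 moving second, so Player II prefers to move second.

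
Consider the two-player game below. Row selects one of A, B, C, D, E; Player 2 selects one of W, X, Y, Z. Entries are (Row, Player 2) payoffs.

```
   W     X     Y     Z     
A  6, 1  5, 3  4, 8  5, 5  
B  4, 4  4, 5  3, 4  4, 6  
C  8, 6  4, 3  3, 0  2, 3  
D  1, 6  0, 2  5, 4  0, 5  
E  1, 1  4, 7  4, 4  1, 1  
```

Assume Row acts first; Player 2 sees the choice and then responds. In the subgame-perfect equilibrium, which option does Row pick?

C

Solve by backward induction (Row leads).
- A: BR = Y, leader payoff 4.
- B: BR = Z, leader payoff 4.
- C: BR = W, leader payoff 8.
- D: BR = W, leader payoff 1.
- E: BR = X, leader payoff 4.
Among 4, 4, 8, 1, 4, the best is 8 at C. Subgame-perfect outcome: (C, W) with payoffs (8, 6).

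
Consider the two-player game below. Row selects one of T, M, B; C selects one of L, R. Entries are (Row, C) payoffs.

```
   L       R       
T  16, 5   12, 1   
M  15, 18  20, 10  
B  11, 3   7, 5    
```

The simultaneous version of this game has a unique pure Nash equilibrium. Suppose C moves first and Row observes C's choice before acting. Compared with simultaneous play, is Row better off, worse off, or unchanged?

Solve by backward induction (C leads).
- L: Row compares 16, 15, 11 and picks T; C would get 5.
- R: Row compares 12, 20, 7 and picks M; C would get 10.
C's induced payoffs are 5, 10, so C commits to R. Subgame-perfect outcome: (M, R) with payoffs (20, 10).
For the simultaneous game, intersect best replies.
Row's best replies: L→T; R→M.
C's best replies: T→L; M→L; B→R.
Only (T, L) has each player best-responding; Nash payoffs (16, 5).
Row earns 20 sequentially versus 16 at the Nash outcome: better off.

better off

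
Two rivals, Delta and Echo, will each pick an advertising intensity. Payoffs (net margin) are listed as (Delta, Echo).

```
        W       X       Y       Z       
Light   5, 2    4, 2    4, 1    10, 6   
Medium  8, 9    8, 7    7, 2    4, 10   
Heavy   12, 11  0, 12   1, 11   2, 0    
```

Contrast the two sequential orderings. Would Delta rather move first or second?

second

If Delta leads: Echo's best replies are Light→Z, Medium→Z, Heavy→X; Delta's induced payoffs 10, 4, 0; outcome (Light, Z), payoffs (10, 6).
If Echo leads: Delta's best replies are W→Heavy, X→Medium, Y→Medium, Z→Light; Echo's induced payoffs 11, 7, 2, 6; outcome (Heavy, W), payoffs (12, 11).
Delta gets 10 moving first and 12 moving second, so Delta prefers to move second.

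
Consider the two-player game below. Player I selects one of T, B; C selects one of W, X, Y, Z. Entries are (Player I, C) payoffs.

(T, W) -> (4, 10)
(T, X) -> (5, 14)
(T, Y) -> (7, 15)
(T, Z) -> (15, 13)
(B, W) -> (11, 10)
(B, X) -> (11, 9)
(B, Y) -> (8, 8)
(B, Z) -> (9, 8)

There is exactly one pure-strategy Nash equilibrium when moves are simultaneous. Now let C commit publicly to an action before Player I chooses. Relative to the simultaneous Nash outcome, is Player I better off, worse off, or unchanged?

Player I best-responds to each possible C move:
- W → Player I plays B (best of 4, 11); C gets 10.
- X → Player I plays B (best of 5, 11); C gets 9.
- Y → Player I plays B (best of 7, 8); C gets 8.
- Z → Player I plays T (best of 15, 9); C gets 13.
Among 10, 9, 8, 13, the best is 13 at Z. Subgame-perfect outcome: (T, Z) with payoffs (15, 13).
Under simultaneous play:
Player I's best replies: W→B; X→B; Y→B; Z→T.
C's best replies: T→Y; B→W.
The unique mutual best reply is (B, W), giving (11, 10).
Player I earns 15 sequentially versus 11 at the Nash outcome: better off.

better off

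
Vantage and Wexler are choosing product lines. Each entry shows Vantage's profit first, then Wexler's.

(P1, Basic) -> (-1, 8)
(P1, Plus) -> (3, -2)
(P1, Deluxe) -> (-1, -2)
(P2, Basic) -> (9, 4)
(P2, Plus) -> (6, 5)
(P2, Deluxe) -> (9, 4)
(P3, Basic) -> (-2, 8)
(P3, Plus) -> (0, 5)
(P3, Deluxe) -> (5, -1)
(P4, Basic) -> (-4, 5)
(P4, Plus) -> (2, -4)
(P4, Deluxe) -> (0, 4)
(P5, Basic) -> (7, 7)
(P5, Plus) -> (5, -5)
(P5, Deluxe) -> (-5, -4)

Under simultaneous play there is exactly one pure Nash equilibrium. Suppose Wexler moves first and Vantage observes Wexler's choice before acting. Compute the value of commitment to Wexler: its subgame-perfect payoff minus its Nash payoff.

0

Work backward from Vantage's decision.
- Basic → Vantage plays P2 (best of -1, 9, -2, -4, 7); Wexler gets 4.
- Plus → Vantage plays P2 (best of 3, 6, 0, 2, 5); Wexler gets 5.
- Deluxe → Vantage plays P2 (best of -1, 9, 5, 0, -5); Wexler gets 4.
Wexler's induced payoffs are 4, 5, 4, so Wexler commits to Plus. Subgame-perfect outcome: (P2, Plus) with payoffs (6, 5).
Now find the simultaneous Nash equilibrium.
Vantage's best replies: Basic→P2; Plus→P2; Deluxe→P2.
Wexler's best replies: P1→Basic; P2→Plus; P3→Basic; P4→Basic; P5→Basic.
The unique mutual best reply is (P2, Plus), giving (6, 5).
Wexler's commitment gain: 5 − 5 = 0.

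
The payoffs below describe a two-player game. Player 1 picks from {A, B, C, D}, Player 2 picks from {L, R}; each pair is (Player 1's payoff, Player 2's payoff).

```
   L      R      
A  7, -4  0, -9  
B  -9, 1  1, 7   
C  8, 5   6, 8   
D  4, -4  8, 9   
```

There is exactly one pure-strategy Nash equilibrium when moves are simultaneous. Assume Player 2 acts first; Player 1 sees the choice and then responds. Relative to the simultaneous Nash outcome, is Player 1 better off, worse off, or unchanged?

Player 1 best-responds to each possible Player 2 move:
- L: BR = C, leader payoff 5.
- R: BR = D, leader payoff 9.
Player 2's induced payoffs are 5, 9, so Player 2 commits to R. Subgame-perfect outcome: (D, R) with payoffs (8, 9).
For the simultaneous game, intersect best replies.
Player 1's best replies: L→C; R→D.
Player 2's best replies: A→L; B→R; C→R; D→R.
The unique mutual best reply is (D, R), giving (8, 9).
Player 1 earns 8 sequentially versus 8 at the Nash outcome: unchanged.

unchanged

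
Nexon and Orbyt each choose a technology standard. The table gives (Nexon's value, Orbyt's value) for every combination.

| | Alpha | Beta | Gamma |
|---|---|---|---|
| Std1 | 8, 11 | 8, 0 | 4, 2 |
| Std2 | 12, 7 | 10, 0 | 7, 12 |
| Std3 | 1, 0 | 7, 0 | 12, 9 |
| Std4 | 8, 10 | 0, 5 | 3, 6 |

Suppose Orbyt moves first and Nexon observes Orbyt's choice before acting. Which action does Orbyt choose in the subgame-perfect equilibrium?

Gamma

Backward induction with Orbyt moving first.
- Alpha → Nexon plays Std2 (best of 8, 12, 1, 8); Orbyt gets 7.
- Beta → Nexon plays Std2 (best of 8, 10, 7, 0); Orbyt gets 0.
- Gamma → Nexon plays Std3 (best of 4, 7, 12, 3); Orbyt gets 9.
Among 7, 0, 9, the best is 9 at Gamma. Subgame-perfect outcome: (Std3, Gamma) with payoffs (12, 9).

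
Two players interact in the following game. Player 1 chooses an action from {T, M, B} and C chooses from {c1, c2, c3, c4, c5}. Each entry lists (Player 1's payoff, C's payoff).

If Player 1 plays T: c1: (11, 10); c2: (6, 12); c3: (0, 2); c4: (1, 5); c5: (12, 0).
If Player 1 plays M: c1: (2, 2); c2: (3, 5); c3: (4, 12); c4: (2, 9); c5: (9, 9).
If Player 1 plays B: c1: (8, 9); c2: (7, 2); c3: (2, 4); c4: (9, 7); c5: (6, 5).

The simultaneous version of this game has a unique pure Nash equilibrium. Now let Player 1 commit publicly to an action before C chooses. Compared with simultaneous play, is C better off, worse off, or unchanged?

worse off

C best-responds to each possible Player 1 move:
- T → C plays c2 (best of 10, 12, 2, 5, 0); Player 1 gets 6.
- M → C plays c3 (best of 2, 5, 12, 9, 9); Player 1 gets 4.
- B → C plays c1 (best of 9, 2, 4, 7, 5); Player 1 gets 8.
Maximizing over 6, 4, 8, Player 1 chooses B. Subgame-perfect outcome: (B, c1) with payoffs (8, 9).
Under simultaneous play:
Player 1's best replies: c1→T; c2→B; c3→M; c4→B; c5→T.
C's best replies: T→c2; M→c3; B→c1.
Only (M, c3) has each player best-responding; Nash payoffs (4, 12).
C earns 9 sequentially versus 12 at the Nash outcome: worse off.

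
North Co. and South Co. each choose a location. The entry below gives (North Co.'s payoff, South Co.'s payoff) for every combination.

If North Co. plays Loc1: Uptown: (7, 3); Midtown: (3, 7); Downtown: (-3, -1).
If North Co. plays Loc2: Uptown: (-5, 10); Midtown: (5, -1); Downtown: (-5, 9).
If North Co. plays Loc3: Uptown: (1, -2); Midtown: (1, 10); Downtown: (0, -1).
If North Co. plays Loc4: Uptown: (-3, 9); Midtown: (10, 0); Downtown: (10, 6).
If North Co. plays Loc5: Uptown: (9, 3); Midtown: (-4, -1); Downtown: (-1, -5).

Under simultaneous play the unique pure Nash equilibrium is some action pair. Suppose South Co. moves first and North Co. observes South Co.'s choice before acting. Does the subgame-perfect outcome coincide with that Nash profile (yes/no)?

no

Work backward from North Co.'s decision.
- Uptown: BR = Loc5, leader payoff 3.
- Midtown: BR = Loc4, leader payoff 0.
- Downtown: BR = Loc4, leader payoff 6.
Among 3, 0, 6, the best is 6 at Downtown. Subgame-perfect outcome: (Loc4, Downtown) with payoffs (10, 6).
Now find the simultaneous Nash equilibrium.
North Co.'s best replies: Uptown→Loc5; Midtown→Loc4; Downtown→Loc4.
South Co.'s best replies: Loc1→Midtown; Loc2→Uptown; Loc3→Midtown; Loc4→Uptown; Loc5→Uptown.
The unique mutual best reply is (Loc5, Uptown), giving (9, 3).
Sequential outcome (Loc4, Downtown) differs from the Nash profile (Loc5, Uptown).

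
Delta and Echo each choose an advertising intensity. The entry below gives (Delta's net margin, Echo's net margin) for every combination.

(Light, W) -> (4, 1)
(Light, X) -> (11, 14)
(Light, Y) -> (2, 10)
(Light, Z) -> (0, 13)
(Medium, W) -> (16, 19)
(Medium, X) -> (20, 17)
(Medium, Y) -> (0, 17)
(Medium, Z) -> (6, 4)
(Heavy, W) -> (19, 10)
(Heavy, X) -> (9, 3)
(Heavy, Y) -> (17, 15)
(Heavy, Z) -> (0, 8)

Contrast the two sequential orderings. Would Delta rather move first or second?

second

If Delta leads: Echo's best replies are Light→X, Medium→W, Heavy→Y; Delta's induced payoffs 11, 16, 17; outcome (Heavy, Y), payoffs (17, 15).
If Echo leads: Delta's best replies are W→Heavy, X→Medium, Y→Heavy, Z→Medium; Echo's induced payoffs 10, 17, 15, 4; outcome (Medium, X), payoffs (20, 17).
Delta gets 17 moving first and 20 moving second, so Delta prefers to move second.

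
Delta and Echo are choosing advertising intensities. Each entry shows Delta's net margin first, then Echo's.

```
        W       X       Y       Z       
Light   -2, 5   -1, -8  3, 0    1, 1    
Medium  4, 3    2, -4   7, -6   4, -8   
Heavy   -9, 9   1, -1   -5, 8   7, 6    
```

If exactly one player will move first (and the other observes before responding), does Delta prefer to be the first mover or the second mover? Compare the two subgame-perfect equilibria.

If Delta leads: Echo's best replies are Light→W, Medium→W, Heavy→W; Delta's induced payoffs -2, 4, -9; outcome (Medium, W), payoffs (4, 3).
If Echo leads: Delta's best replies are W→Medium, X→Medium, Y→Medium, Z→Heavy; Echo's induced payoffs 3, -4, -6, 6; outcome (Heavy, Z), payoffs (7, 6).
Delta gets 4 moving first and 7 moving second, so Delta prefers to move second.

second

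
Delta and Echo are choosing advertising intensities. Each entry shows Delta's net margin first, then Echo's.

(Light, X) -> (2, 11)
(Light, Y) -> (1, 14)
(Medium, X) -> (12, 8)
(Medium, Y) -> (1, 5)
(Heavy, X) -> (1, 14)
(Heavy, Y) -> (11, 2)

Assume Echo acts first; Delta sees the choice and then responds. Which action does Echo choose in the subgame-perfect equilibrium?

Backward induction with Echo moving first.
- X: BR = Medium, leader payoff 8.
- Y: BR = Heavy, leader payoff 2.
Maximizing over 8, 2, Echo chooses X. Subgame-perfect outcome: (Medium, X) with payoffs (12, 8).

X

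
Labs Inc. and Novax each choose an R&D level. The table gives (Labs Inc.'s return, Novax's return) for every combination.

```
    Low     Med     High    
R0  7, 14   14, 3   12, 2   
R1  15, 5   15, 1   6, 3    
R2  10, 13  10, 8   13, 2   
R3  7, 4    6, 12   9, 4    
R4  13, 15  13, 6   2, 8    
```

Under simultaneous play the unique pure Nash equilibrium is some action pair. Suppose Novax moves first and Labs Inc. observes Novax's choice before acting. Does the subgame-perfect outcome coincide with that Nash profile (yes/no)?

Backward induction with Novax moving first.
- Low: BR = R1, leader payoff 5.
- Med: BR = R1, leader payoff 1.
- High: BR = R2, leader payoff 2.
Novax's induced payoffs are 5, 1, 2, so Novax commits to Low. Subgame-perfect outcome: (R1, Low) with payoffs (15, 5).
Under simultaneous play:
Labs Inc.'s best replies: Low→R1; Med→R1; High→R2.
Novax's best replies: R0→Low; R1→Low; R2→Low; R3→Med; R4→Low.
The unique mutual best reply is (R1, Low), giving (15, 5).
Sequential outcome (R1, Low) coincides with the Nash profile (R1, Low).

yes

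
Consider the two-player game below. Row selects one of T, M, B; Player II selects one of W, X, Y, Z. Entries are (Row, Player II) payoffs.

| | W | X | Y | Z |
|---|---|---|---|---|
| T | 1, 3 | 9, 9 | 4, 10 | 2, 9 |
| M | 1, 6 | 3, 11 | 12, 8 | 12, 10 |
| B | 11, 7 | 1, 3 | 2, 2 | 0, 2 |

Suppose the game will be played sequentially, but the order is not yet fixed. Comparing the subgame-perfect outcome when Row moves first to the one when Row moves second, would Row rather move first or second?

If Row leads: Player II's best replies are T→Y, M→X, B→W; Row's induced payoffs 4, 3, 11; outcome (B, W), payoffs (11, 7).
If Player II leads: Row's best replies are W→B, X→T, Y→M, Z→M; Player II's induced payoffs 7, 9, 8, 10; outcome (M, Z), payoffs (12, 10).
Row gets 11 moving first and 12 moving second, so Row prefers to move second.

second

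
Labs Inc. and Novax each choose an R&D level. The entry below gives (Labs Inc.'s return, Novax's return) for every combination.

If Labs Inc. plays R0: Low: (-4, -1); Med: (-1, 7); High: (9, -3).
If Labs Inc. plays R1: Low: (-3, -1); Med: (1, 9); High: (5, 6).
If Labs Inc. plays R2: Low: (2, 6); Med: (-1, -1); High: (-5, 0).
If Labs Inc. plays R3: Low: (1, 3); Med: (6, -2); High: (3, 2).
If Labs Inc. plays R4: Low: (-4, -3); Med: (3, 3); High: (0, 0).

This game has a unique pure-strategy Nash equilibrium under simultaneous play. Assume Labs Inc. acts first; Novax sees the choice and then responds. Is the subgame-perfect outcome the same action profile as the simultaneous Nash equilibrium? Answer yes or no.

Novax best-responds to each possible Labs Inc. move:
- R0: BR = Med, leader payoff -1.
- R1: BR = Med, leader payoff 1.
- R2: BR = Low, leader payoff 2.
- R3: BR = Low, leader payoff 1.
- R4: BR = Med, leader payoff 3.
Maximizing over -1, 1, 2, 1, 3, Labs Inc. chooses R4. Subgame-perfect outcome: (R4, Med) with payoffs (3, 3).
For the simultaneous game, intersect best replies.
Labs Inc.'s best replies: Low→R2; Med→R3; High→R0.
Novax's best replies: R0→Med; R1→Med; R2→Low; R3→Low; R4→Med.
The unique mutual best reply is (R2, Low), giving (2, 6).
Sequential outcome (R4, Med) differs from the Nash profile (R2, Low).

no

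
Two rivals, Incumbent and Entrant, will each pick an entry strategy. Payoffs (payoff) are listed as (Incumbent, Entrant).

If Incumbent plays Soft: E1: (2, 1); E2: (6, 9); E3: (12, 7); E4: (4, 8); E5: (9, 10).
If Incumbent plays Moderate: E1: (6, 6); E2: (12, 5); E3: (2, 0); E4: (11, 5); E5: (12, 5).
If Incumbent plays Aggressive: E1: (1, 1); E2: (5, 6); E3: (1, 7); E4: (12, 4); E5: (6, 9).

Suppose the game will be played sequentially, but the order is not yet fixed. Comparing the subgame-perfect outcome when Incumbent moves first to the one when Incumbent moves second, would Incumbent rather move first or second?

If Incumbent leads: Entrant's best replies are Soft→E5, Moderate→E1, Aggressive→E5; Incumbent's induced payoffs 9, 6, 6; outcome (Soft, E5), payoffs (9, 10).
If Entrant leads: Incumbent's best replies are E1→Moderate, E2→Moderate, E3→Soft, E4→Aggressive, E5→Moderate; Entrant's induced payoffs 6, 5, 7, 4, 5; outcome (Soft, E3), payoffs (12, 7).
Incumbent gets 9 moving first and 12 moving second, so Incumbent prefers to move second.

second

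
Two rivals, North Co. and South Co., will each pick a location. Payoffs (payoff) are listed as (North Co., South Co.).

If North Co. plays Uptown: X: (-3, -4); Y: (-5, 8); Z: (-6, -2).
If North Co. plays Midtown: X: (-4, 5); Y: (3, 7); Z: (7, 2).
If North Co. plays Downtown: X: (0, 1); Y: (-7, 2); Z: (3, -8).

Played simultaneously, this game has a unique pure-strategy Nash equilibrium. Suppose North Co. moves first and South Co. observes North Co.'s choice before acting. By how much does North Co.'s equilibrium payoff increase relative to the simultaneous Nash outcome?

Backward induction with North Co. moving first.
- Uptown: BR = Y, leader payoff -5.
- Midtown: BR = Y, leader payoff 3.
- Downtown: BR = Y, leader payoff -7.
Maximizing over -5, 3, -7, North Co. chooses Midtown. Subgame-perfect outcome: (Midtown, Y) with payoffs (3, 7).
Under simultaneous play:
North Co.'s best replies: X→Downtown; Y→Midtown; Z→Midtown.
South Co.'s best replies: Uptown→Y; Midtown→Y; Downtown→Y.
The unique mutual best reply is (Midtown, Y), giving (3, 7).
North Co.'s commitment gain: 3 − 3 = 0.

0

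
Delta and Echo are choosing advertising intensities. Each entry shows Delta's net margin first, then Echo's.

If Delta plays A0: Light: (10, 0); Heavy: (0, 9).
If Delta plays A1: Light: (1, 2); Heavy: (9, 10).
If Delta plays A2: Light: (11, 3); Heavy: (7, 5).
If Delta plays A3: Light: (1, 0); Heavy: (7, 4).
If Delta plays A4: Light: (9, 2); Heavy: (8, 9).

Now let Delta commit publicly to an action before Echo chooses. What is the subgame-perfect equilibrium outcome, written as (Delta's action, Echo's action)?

Backward induction with Delta moving first.
- A0: BR = Heavy, leader payoff 0.
- A1: BR = Heavy, leader payoff 9.
- A2: BR = Heavy, leader payoff 7.
- A3: BR = Heavy, leader payoff 7.
- A4: BR = Heavy, leader payoff 8.
Maximizing over 0, 9, 7, 7, 8, Delta chooses A1. Subgame-perfect outcome: (A1, Heavy) with payoffs (9, 10).

(A1, Heavy)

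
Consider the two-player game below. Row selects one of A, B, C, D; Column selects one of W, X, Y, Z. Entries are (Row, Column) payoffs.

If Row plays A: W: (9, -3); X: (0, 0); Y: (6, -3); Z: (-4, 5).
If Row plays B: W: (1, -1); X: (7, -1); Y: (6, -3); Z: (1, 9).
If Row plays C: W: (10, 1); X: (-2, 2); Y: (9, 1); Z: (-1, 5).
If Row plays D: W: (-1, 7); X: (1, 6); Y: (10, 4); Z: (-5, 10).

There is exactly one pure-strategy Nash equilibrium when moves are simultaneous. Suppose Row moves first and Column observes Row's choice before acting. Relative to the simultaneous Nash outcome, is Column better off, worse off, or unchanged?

Solve by backward induction (Row leads).
- A → Column plays Z (best of -3, 0, -3, 5); Row gets -4.
- B → Column plays Z (best of -1, -1, -3, 9); Row gets 1.
- C → Column plays Z (best of 1, 2, 1, 5); Row gets -1.
- D → Column plays Z (best of 7, 6, 4, 10); Row gets -5.
Among -4, 1, -1, -5, the best is 1 at B. Subgame-perfect outcome: (B, Z) with payoffs (1, 9).
Now find the simultaneous Nash equilibrium.
Row's best replies: W→C; X→B; Y→D; Z→B.
Column's best replies: A→Z; B→Z; C→Z; D→Z.
Only (B, Z) has each player best-responding; Nash payoffs (1, 9).
Column earns 9 sequentially versus 9 at the Nash outcome: unchanged.

unchanged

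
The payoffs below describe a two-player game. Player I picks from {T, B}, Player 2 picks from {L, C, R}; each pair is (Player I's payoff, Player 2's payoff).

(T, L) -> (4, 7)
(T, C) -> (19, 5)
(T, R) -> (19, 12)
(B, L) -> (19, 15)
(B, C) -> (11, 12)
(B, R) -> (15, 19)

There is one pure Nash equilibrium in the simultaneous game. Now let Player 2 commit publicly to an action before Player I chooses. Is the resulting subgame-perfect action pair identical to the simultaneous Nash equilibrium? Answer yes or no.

no

Work backward from Player I's decision.
- L: Player I compares 4, 19 and picks B; Player 2 would get 15.
- C: Player I compares 19, 11 and picks T; Player 2 would get 5.
- R: Player I compares 19, 15 and picks T; Player 2 would get 12.
Player 2's induced payoffs are 15, 5, 12, so Player 2 commits to L. Subgame-perfect outcome: (B, L) with payoffs (19, 15).
Now find the simultaneous Nash equilibrium.
Player I's best replies: L→B; C→T; R→T.
Player 2's best replies: T→R; B→R.
The unique mutual best reply is (T, R), giving (19, 12).
Sequential outcome (B, L) differs from the Nash profile (T, R).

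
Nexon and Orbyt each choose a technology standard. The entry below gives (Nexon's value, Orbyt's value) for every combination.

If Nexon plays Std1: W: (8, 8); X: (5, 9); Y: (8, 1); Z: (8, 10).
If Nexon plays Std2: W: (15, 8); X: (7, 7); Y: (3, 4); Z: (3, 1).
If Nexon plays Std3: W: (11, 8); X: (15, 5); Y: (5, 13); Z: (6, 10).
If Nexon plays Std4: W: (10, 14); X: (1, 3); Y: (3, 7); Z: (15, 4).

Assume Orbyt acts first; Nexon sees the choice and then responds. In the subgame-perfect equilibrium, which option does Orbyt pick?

W

Nexon best-responds to each possible Orbyt move:
- W: BR = Std2, leader payoff 8.
- X: BR = Std3, leader payoff 5.
- Y: BR = Std1, leader payoff 1.
- Z: BR = Std4, leader payoff 4.
Orbyt's induced payoffs are 8, 5, 1, 4, so Orbyt commits to W. Subgame-perfect outcome: (Std2, W) with payoffs (15, 8).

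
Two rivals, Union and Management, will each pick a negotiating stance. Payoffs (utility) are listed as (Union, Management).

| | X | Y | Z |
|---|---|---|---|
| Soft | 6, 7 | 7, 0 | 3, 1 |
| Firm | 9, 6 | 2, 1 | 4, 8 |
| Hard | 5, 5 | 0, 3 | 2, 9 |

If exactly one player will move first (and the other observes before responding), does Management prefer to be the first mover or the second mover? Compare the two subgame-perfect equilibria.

first

If Union leads: Management's best replies are Soft→X, Firm→Z, Hard→Z; Union's induced payoffs 6, 4, 2; outcome (Soft, X), payoffs (6, 7).
If Management leads: Union's best replies are X→Firm, Y→Soft, Z→Firm; Management's induced payoffs 6, 0, 8; outcome (Firm, Z), payoffs (4, 8).
Management gets 8 moving first and 7 moving second, so Management prefers to move first.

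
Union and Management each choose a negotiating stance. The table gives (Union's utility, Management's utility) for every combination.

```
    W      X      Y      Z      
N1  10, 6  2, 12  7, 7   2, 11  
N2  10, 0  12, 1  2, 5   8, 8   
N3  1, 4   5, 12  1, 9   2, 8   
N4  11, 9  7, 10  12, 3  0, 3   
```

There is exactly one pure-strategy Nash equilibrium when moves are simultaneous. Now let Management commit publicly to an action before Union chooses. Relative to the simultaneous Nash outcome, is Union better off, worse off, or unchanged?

Union best-responds to each possible Management move:
- W → Union plays N4 (best of 10, 10, 1, 11); Management gets 9.
- X → Union plays N2 (best of 2, 12, 5, 7); Management gets 1.
- Y → Union plays N4 (best of 7, 2, 1, 12); Management gets 3.
- Z → Union plays N2 (best of 2, 8, 2, 0); Management gets 8.
Management's induced payoffs are 9, 1, 3, 8, so Management commits to W. Subgame-perfect outcome: (N4, W) with payoffs (11, 9).
Now find the simultaneous Nash equilibrium.
Union's best replies: W→N4; X→N2; Y→N4; Z→N2.
Management's best replies: N1→X; N2→Z; N3→X; N4→X.
The unique mutual best reply is (N2, Z), giving (8, 8).
Union earns 11 sequentially versus 8 at the Nash outcome: better off.

better off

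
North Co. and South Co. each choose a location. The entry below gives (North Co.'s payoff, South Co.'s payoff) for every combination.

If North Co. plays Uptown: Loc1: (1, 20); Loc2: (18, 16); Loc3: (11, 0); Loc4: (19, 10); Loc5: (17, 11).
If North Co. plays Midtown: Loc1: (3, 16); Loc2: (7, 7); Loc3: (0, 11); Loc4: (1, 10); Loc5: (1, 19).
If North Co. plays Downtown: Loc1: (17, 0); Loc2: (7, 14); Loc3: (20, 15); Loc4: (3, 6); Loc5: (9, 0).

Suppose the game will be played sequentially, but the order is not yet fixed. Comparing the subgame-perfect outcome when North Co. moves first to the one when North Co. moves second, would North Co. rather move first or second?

first

If North Co. leads: South Co.'s best replies are Uptown→Loc1, Midtown→Loc5, Downtown→Loc3; North Co.'s induced payoffs 1, 1, 20; outcome (Downtown, Loc3), payoffs (20, 15).
If South Co. leads: North Co.'s best replies are Loc1→Downtown, Loc2→Uptown, Loc3→Downtown, Loc4→Uptown, Loc5→Uptown; South Co.'s induced payoffs 0, 16, 15, 10, 11; outcome (Uptown, Loc2), payoffs (18, 16).
North Co. gets 20 moving first and 18 moving second, so North Co. prefers to move first.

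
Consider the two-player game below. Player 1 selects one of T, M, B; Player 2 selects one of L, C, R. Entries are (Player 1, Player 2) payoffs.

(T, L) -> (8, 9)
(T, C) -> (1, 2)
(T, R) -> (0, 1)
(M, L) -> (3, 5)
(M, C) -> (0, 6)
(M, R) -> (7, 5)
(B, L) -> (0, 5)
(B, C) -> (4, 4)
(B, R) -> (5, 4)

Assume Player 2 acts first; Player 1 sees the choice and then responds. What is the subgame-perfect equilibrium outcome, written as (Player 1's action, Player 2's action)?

Backward induction with Player 2 moving first.
- L: BR = T, leader payoff 9.
- C: BR = B, leader payoff 4.
- R: BR = M, leader payoff 5.
Player 2's induced payoffs are 9, 4, 5, so Player 2 commits to L. Subgame-perfect outcome: (T, L) with payoffs (8, 9).

(T, L)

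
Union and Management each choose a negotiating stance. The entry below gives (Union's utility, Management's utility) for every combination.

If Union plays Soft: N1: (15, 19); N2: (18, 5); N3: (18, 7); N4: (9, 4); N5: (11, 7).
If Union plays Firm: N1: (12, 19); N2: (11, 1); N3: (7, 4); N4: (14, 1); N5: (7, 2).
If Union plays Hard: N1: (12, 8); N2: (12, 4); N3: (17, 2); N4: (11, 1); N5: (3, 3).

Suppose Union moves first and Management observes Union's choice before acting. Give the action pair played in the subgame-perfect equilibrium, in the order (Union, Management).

(Soft, N1)

Solve by backward induction (Union leads).
- Soft: Management compares 19, 5, 7, 4, 7 and picks N1; Union would get 15.
- Firm: Management compares 19, 1, 4, 1, 2 and picks N1; Union would get 12.
- Hard: Management compares 8, 4, 2, 1, 3 and picks N1; Union would get 12.
Union's induced payoffs are 15, 12, 12, so Union commits to Soft. Subgame-perfect outcome: (Soft, N1) with payoffs (15, 19).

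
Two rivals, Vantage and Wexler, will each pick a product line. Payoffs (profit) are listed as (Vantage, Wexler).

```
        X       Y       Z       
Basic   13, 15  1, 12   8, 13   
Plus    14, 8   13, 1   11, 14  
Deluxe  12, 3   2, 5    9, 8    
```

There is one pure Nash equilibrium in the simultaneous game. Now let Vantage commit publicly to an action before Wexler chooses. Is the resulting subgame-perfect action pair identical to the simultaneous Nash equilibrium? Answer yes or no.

Backward induction with Vantage moving first.
- Basic: BR = X, leader payoff 13.
- Plus: BR = Z, leader payoff 11.
- Deluxe: BR = Z, leader payoff 9.
Vantage's induced payoffs are 13, 11, 9, so Vantage commits to Basic. Subgame-perfect outcome: (Basic, X) with payoffs (13, 15).
For the simultaneous game, intersect best replies.
Vantage's best replies: X→Plus; Y→Plus; Z→Plus.
Wexler's best replies: Basic→X; Plus→Z; Deluxe→Z.
The unique mutual best reply is (Plus, Z), giving (11, 14).
Sequential outcome (Basic, X) differs from the Nash profile (Plus, Z).

no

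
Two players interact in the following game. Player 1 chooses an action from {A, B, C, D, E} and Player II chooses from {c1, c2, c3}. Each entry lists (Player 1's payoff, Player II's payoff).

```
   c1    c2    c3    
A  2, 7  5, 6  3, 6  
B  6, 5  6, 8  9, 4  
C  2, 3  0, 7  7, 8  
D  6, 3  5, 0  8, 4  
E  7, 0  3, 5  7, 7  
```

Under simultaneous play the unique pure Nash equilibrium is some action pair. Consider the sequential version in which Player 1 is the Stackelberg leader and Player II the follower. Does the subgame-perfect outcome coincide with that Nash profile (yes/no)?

Solve by backward induction (Player 1 leads).
- A → Player II plays c1 (best of 7, 6, 6); Player 1 gets 2.
- B → Player II plays c2 (best of 5, 8, 4); Player 1 gets 6.
- C → Player II plays c3 (best of 3, 7, 8); Player 1 gets 7.
- D → Player II plays c3 (best of 3, 0, 4); Player 1 gets 8.
- E → Player II plays c3 (best of 0, 5, 7); Player 1 gets 7.
Maximizing over 2, 6, 7, 8, 7, Player 1 chooses D. Subgame-perfect outcome: (D, c3) with payoffs (8, 4).
Now find the simultaneous Nash equilibrium.
Player 1's best replies: c1→E; c2→B; c3→B.
Player II's best replies: A→c1; B→c2; C→c3; D→c3; E→c3.
Only (B, c2) has each player best-responding; Nash payoffs (6, 8).
Sequential outcome (D, c3) differs from the Nash profile (B, c2).

no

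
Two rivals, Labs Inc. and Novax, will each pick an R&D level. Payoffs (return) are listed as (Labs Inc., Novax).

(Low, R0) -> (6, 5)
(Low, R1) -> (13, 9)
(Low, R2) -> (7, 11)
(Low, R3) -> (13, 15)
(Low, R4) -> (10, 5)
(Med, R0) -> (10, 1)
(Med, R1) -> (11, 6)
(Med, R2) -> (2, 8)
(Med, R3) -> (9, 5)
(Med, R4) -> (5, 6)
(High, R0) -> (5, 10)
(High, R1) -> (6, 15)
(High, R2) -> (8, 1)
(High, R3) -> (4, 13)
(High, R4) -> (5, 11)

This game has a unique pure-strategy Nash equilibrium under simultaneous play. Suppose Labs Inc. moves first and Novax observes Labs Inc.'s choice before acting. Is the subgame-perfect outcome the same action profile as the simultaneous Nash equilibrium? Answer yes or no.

yes

Novax best-responds to each possible Labs Inc. move:
- Low: Novax compares 5, 9, 11, 15, 5 and picks R3; Labs Inc. would get 13.
- Med: Novax compares 1, 6, 8, 5, 6 and picks R2; Labs Inc. would get 2.
- High: Novax compares 10, 15, 1, 13, 11 and picks R1; Labs Inc. would get 6.
Maximizing over 13, 2, 6, Labs Inc. chooses Low. Subgame-perfect outcome: (Low, R3) with payoffs (13, 15).
Now find the simultaneous Nash equilibrium.
Labs Inc.'s best replies: R0→Med; R1→Low; R2→High; R3→Low; R4→Low.
Novax's best replies: Low→R3; Med→R2; High→R1.
Only (Low, R3) has each player best-responding; Nash payoffs (13, 15).
Sequential outcome (Low, R3) coincides with the Nash profile (Low, R3).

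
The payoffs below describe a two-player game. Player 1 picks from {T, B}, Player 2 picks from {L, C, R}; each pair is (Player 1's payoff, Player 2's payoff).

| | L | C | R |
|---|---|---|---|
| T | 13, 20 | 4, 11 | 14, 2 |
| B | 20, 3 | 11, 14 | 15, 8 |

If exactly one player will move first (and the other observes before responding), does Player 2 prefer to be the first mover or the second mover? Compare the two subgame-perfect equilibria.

second

If Player 1 leads: Player 2's best replies are T→L, B→C; Player 1's induced payoffs 13, 11; outcome (T, L), payoffs (13, 20).
If Player 2 leads: Player 1's best replies are L→B, C→B, R→B; Player 2's induced payoffs 3, 14, 8; outcome (B, C), payoffs (11, 14).
Player 2 gets 14 moving first and 20 moving second, so Player 2 prefers to move second.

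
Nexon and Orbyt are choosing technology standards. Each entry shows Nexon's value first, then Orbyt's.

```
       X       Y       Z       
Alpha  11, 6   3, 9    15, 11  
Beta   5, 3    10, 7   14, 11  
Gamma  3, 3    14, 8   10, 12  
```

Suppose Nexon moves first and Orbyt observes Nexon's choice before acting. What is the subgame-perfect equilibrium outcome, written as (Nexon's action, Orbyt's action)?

(Alpha, Z)

Backward induction with Nexon moving first.
- Alpha → Orbyt plays Z (best of 6, 9, 11); Nexon gets 15.
- Beta → Orbyt plays Z (best of 3, 7, 11); Nexon gets 14.
- Gamma → Orbyt plays Z (best of 3, 8, 12); Nexon gets 10.
Nexon's induced payoffs are 15, 14, 10, so Nexon commits to Alpha. Subgame-perfect outcome: (Alpha, Z) with payoffs (15, 11).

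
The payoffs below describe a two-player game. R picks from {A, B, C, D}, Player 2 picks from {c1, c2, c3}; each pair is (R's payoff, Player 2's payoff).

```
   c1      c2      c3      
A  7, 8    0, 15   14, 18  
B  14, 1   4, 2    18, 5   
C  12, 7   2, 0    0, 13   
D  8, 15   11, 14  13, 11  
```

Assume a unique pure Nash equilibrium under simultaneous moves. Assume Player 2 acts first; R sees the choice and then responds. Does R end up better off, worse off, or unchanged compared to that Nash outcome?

worse off

R best-responds to each possible Player 2 move:
- c1: R compares 7, 14, 12, 8 and picks B; Player 2 would get 1.
- c2: R compares 0, 4, 2, 11 and picks D; Player 2 would get 14.
- c3: R compares 14, 18, 0, 13 and picks B; Player 2 would get 5.
Maximizing over 1, 14, 5, Player 2 chooses c2. Subgame-perfect outcome: (D, c2) with payoffs (11, 14).
Under simultaneous play:
R's best replies: c1→B; c2→D; c3→B.
Player 2's best replies: A→c3; B→c3; C→c3; D→c1.
The unique mutual best reply is (B, c3), giving (18, 5).
R earns 11 sequentially versus 18 at the Nash outcome: worse off.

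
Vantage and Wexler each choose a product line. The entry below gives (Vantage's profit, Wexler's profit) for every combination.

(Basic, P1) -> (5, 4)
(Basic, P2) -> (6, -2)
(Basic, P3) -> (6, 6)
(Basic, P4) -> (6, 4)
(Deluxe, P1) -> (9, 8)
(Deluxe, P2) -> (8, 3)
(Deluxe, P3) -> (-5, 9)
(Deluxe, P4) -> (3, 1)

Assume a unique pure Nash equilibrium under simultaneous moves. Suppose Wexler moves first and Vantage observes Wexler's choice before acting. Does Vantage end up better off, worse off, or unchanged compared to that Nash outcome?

better off

Vantage best-responds to each possible Wexler move:
- P1 → Vantage plays Deluxe (best of 5, 9); Wexler gets 8.
- P2 → Vantage plays Deluxe (best of 6, 8); Wexler gets 3.
- P3 → Vantage plays Basic (best of 6, -5); Wexler gets 6.
- P4 → Vantage plays Basic (best of 6, 3); Wexler gets 4.
Maximizing over 8, 3, 6, 4, Wexler chooses P1. Subgame-perfect outcome: (Deluxe, P1) with payoffs (9, 8).
Under simultaneous play:
Vantage's best replies: P1→Deluxe; P2→Deluxe; P3→Basic; P4→Basic.
Wexler's best replies: Basic→P3; Deluxe→P3.
The unique mutual best reply is (Basic, P3), giving (6, 6).
Vantage earns 9 sequentially versus 6 at the Nash outcome: better off.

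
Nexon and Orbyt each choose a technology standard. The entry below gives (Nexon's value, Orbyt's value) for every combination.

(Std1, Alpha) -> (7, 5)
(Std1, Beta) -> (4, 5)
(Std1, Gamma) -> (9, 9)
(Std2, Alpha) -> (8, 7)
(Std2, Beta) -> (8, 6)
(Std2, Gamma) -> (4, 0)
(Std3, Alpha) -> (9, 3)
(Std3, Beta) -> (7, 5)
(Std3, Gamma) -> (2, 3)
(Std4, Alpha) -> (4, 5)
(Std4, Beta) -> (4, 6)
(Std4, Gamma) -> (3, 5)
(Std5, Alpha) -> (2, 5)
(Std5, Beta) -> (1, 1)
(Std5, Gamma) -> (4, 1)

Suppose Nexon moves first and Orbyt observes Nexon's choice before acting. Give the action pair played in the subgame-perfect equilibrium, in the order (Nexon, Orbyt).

(Std1, Gamma)

Work backward from Orbyt's decision.
- Std1 → Orbyt plays Gamma (best of 5, 5, 9); Nexon gets 9.
- Std2 → Orbyt plays Alpha (best of 7, 6, 0); Nexon gets 8.
- Std3 → Orbyt plays Beta (best of 3, 5, 3); Nexon gets 7.
- Std4 → Orbyt plays Beta (best of 5, 6, 5); Nexon gets 4.
- Std5 → Orbyt plays Alpha (best of 5, 1, 1); Nexon gets 2.
Among 9, 8, 7, 4, 2, the best is 9 at Std1. Subgame-perfect outcome: (Std1, Gamma) with payoffs (9, 9).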